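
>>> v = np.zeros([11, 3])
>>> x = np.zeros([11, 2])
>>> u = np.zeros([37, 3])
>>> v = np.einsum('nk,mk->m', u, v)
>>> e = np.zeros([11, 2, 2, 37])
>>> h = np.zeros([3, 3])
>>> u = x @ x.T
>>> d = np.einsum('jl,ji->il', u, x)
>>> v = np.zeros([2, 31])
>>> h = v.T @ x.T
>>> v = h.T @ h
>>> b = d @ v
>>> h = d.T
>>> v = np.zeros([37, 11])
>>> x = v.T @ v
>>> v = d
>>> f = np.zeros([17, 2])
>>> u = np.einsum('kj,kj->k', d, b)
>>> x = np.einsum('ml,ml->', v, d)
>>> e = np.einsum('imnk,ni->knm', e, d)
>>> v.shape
(2, 11)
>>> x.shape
()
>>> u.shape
(2,)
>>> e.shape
(37, 2, 2)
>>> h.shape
(11, 2)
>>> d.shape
(2, 11)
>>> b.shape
(2, 11)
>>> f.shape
(17, 2)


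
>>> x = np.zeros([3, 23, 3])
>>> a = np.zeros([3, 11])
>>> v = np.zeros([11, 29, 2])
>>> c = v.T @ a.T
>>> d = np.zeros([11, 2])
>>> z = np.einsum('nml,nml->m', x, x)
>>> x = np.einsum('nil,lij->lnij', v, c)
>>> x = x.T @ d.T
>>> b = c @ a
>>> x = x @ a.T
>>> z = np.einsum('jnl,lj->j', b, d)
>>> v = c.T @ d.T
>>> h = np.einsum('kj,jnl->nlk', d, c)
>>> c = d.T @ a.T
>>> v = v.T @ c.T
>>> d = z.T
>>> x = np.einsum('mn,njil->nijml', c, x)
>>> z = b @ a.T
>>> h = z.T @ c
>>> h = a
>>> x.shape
(3, 11, 29, 2, 3)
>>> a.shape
(3, 11)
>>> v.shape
(11, 29, 2)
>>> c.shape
(2, 3)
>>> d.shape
(2,)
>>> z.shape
(2, 29, 3)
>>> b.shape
(2, 29, 11)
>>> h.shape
(3, 11)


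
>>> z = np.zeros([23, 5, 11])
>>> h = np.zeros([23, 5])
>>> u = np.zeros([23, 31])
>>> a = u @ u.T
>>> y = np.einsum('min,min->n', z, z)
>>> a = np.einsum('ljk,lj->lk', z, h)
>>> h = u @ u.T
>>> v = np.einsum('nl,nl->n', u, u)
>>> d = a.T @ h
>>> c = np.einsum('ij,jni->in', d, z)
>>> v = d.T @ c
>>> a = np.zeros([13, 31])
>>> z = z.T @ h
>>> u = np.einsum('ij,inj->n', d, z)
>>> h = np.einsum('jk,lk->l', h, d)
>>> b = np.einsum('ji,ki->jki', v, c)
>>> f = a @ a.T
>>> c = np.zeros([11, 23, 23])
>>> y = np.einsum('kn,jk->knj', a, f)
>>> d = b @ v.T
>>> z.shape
(11, 5, 23)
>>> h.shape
(11,)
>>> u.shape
(5,)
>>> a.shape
(13, 31)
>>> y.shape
(13, 31, 13)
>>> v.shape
(23, 5)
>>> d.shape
(23, 11, 23)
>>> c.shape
(11, 23, 23)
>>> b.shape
(23, 11, 5)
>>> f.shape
(13, 13)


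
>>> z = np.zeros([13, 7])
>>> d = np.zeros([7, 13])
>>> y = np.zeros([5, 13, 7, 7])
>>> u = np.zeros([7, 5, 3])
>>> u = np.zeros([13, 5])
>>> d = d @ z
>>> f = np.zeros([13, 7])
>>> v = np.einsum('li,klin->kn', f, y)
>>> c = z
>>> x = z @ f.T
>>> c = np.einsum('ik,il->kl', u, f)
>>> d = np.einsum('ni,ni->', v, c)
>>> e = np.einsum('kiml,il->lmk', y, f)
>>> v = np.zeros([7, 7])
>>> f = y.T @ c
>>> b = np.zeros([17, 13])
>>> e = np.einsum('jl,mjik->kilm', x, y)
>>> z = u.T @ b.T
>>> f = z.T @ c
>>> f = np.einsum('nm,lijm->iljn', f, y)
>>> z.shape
(5, 17)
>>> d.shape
()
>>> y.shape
(5, 13, 7, 7)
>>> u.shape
(13, 5)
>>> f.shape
(13, 5, 7, 17)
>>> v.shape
(7, 7)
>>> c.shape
(5, 7)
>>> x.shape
(13, 13)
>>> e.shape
(7, 7, 13, 5)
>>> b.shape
(17, 13)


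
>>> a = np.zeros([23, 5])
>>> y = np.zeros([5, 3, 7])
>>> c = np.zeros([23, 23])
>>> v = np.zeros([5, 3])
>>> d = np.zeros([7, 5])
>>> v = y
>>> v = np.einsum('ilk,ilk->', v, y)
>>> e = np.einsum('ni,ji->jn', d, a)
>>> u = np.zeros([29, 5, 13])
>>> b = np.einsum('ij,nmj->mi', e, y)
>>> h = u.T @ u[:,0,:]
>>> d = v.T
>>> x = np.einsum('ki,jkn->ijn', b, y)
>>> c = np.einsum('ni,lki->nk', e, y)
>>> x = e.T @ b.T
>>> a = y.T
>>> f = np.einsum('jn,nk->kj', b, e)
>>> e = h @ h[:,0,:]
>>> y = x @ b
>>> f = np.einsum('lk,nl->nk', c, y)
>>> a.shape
(7, 3, 5)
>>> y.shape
(7, 23)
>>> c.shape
(23, 3)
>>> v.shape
()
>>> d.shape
()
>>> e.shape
(13, 5, 13)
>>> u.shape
(29, 5, 13)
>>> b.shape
(3, 23)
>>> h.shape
(13, 5, 13)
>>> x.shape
(7, 3)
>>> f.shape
(7, 3)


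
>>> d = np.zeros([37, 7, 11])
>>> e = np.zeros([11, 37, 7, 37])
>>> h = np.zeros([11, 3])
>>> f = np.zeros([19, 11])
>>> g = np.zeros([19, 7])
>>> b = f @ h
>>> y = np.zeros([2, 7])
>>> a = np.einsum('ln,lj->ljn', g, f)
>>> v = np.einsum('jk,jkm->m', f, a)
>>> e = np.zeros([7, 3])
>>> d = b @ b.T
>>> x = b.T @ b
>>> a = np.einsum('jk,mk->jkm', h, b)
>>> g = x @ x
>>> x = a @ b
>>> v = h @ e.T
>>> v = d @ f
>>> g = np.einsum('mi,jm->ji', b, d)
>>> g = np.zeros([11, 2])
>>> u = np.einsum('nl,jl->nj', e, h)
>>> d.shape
(19, 19)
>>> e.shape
(7, 3)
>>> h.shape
(11, 3)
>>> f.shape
(19, 11)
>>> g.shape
(11, 2)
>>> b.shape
(19, 3)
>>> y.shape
(2, 7)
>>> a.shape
(11, 3, 19)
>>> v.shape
(19, 11)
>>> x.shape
(11, 3, 3)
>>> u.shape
(7, 11)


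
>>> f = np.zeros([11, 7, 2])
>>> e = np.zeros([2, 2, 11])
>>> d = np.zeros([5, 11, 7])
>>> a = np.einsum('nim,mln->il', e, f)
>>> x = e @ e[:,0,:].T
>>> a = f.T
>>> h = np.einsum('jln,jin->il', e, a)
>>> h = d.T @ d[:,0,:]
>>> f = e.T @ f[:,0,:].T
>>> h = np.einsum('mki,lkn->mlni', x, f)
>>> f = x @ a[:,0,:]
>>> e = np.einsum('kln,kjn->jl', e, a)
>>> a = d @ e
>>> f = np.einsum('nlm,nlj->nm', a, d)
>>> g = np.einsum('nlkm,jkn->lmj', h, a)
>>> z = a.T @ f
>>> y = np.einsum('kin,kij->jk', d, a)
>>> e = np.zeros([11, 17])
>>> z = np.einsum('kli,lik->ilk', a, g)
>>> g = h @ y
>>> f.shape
(5, 2)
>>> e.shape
(11, 17)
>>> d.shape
(5, 11, 7)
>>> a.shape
(5, 11, 2)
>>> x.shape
(2, 2, 2)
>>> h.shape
(2, 11, 11, 2)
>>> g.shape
(2, 11, 11, 5)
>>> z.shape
(2, 11, 5)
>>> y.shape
(2, 5)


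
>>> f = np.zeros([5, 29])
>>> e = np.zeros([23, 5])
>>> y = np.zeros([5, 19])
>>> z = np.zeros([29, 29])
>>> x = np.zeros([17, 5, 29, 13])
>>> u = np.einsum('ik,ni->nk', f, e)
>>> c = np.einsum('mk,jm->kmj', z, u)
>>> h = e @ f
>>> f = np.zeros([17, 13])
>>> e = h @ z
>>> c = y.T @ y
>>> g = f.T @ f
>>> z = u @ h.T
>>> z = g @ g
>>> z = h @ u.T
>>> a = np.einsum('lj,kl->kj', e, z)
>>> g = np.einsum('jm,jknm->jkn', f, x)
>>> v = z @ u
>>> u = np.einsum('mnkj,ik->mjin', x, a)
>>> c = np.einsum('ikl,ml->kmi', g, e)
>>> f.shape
(17, 13)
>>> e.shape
(23, 29)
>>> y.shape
(5, 19)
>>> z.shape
(23, 23)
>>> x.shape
(17, 5, 29, 13)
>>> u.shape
(17, 13, 23, 5)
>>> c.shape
(5, 23, 17)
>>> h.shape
(23, 29)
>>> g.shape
(17, 5, 29)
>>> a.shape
(23, 29)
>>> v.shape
(23, 29)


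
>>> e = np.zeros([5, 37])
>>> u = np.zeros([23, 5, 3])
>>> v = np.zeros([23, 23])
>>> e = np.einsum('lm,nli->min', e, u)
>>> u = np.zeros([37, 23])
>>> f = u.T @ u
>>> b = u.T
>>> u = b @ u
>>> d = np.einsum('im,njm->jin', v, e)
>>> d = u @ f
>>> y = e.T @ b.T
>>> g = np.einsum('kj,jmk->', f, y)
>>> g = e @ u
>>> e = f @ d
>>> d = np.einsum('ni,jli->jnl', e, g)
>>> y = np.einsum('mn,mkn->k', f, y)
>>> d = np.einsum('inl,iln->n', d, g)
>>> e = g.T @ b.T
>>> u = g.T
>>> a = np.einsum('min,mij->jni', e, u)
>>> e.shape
(23, 3, 23)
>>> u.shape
(23, 3, 37)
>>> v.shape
(23, 23)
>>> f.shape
(23, 23)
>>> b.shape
(23, 37)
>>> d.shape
(23,)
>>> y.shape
(3,)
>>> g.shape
(37, 3, 23)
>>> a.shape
(37, 23, 3)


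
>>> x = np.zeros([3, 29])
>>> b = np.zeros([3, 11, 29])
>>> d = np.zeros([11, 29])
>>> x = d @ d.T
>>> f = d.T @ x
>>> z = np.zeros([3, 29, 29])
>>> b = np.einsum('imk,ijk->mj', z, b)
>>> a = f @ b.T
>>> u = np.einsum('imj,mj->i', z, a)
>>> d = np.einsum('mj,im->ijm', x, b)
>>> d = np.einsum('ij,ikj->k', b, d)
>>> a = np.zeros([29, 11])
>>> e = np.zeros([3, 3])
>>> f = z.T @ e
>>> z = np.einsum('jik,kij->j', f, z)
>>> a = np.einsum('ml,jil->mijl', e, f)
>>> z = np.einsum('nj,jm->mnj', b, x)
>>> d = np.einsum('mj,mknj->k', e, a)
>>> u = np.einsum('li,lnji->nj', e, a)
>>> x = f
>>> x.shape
(29, 29, 3)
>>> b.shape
(29, 11)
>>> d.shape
(29,)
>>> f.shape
(29, 29, 3)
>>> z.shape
(11, 29, 11)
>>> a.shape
(3, 29, 29, 3)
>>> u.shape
(29, 29)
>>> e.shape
(3, 3)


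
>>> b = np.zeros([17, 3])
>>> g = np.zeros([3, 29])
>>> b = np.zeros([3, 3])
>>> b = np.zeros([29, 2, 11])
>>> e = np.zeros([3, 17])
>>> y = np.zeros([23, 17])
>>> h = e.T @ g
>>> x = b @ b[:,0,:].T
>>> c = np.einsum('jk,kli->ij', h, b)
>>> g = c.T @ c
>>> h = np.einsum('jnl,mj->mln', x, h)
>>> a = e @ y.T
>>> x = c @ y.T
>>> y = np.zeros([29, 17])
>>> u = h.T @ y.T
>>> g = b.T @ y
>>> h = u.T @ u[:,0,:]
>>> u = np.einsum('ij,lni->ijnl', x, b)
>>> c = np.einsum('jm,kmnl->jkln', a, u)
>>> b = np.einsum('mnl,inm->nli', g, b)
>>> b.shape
(2, 17, 29)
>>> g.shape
(11, 2, 17)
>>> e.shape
(3, 17)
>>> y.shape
(29, 17)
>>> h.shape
(29, 29, 29)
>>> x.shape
(11, 23)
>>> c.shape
(3, 11, 29, 2)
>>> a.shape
(3, 23)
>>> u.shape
(11, 23, 2, 29)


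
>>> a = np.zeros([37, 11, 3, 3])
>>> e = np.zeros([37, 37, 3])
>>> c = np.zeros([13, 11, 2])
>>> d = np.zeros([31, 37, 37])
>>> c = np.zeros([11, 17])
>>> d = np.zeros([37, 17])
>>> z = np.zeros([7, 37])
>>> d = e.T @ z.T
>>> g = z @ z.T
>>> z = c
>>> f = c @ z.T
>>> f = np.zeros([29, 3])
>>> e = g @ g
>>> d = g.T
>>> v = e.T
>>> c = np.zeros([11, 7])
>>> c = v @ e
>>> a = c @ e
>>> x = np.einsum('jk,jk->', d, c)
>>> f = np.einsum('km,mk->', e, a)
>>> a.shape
(7, 7)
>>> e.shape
(7, 7)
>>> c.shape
(7, 7)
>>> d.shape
(7, 7)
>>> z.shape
(11, 17)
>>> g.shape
(7, 7)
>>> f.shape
()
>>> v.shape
(7, 7)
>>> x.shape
()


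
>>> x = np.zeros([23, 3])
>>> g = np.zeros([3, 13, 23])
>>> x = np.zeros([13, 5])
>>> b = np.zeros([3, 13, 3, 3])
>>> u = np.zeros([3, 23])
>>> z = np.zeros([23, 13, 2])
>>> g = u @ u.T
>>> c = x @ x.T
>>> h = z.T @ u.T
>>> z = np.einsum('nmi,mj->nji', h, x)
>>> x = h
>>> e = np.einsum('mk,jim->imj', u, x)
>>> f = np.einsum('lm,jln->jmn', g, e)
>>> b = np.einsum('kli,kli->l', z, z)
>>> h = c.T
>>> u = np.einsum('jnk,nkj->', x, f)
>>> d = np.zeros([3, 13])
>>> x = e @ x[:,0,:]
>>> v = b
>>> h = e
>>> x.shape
(13, 3, 3)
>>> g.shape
(3, 3)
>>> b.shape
(5,)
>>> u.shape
()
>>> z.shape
(2, 5, 3)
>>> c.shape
(13, 13)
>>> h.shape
(13, 3, 2)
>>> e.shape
(13, 3, 2)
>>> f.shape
(13, 3, 2)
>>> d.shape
(3, 13)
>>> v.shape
(5,)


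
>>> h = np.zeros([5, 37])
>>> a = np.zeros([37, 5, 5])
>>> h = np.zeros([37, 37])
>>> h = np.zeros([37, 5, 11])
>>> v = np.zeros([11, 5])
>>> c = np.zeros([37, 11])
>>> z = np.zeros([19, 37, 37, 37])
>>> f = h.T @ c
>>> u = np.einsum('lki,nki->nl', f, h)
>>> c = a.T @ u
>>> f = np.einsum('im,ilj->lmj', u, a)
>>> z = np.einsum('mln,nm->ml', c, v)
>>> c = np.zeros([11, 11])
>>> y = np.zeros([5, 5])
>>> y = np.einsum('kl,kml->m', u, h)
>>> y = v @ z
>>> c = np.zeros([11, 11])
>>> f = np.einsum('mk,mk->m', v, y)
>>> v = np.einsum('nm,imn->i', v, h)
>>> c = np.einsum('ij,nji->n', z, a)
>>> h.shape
(37, 5, 11)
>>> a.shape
(37, 5, 5)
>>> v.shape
(37,)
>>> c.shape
(37,)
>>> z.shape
(5, 5)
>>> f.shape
(11,)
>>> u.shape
(37, 11)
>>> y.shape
(11, 5)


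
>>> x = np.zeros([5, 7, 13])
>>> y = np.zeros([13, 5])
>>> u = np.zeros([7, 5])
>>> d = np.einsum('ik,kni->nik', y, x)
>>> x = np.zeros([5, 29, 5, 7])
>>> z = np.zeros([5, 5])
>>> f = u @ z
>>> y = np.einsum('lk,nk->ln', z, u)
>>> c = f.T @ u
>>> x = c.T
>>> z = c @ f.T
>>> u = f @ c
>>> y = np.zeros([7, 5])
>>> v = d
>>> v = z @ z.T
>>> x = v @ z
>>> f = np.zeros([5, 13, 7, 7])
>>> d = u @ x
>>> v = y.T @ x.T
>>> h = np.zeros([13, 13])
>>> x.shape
(5, 7)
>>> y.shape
(7, 5)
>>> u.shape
(7, 5)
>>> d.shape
(7, 7)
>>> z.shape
(5, 7)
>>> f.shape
(5, 13, 7, 7)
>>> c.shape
(5, 5)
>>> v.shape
(5, 5)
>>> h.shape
(13, 13)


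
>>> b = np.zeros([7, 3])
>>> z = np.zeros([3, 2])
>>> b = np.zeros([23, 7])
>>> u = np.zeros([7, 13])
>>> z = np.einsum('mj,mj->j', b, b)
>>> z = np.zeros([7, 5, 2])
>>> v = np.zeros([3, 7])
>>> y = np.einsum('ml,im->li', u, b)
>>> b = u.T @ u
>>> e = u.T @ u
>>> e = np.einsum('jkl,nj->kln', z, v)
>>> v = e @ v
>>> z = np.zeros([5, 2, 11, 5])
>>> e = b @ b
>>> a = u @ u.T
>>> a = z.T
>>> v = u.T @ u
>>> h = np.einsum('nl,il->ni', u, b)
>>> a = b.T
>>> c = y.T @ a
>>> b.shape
(13, 13)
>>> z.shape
(5, 2, 11, 5)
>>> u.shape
(7, 13)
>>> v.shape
(13, 13)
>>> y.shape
(13, 23)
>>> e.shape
(13, 13)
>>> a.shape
(13, 13)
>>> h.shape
(7, 13)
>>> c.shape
(23, 13)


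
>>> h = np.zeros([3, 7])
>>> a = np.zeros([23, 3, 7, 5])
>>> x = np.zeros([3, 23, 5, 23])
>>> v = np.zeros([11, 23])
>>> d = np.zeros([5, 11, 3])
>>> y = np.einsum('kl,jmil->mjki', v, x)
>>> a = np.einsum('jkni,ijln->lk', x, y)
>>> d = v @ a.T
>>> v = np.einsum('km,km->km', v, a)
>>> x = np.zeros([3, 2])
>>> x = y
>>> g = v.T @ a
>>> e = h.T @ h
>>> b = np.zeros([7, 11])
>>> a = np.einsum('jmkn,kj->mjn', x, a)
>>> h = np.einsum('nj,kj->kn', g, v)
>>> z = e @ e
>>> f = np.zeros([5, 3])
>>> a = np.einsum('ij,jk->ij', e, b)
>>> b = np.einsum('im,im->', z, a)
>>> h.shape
(11, 23)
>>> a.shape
(7, 7)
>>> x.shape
(23, 3, 11, 5)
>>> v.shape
(11, 23)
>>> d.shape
(11, 11)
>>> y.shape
(23, 3, 11, 5)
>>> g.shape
(23, 23)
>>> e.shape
(7, 7)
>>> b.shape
()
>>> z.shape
(7, 7)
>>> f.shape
(5, 3)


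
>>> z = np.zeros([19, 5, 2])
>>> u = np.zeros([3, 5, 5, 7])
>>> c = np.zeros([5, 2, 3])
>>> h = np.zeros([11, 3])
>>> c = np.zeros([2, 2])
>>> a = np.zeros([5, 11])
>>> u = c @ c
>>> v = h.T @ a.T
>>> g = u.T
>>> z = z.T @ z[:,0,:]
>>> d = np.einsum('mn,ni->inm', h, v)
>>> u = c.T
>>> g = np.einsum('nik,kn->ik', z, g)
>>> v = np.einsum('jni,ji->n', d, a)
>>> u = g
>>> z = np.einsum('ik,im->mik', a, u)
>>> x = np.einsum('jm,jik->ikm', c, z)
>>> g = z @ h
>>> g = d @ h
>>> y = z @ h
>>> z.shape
(2, 5, 11)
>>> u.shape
(5, 2)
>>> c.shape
(2, 2)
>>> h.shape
(11, 3)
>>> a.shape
(5, 11)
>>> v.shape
(3,)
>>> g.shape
(5, 3, 3)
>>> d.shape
(5, 3, 11)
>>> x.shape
(5, 11, 2)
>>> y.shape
(2, 5, 3)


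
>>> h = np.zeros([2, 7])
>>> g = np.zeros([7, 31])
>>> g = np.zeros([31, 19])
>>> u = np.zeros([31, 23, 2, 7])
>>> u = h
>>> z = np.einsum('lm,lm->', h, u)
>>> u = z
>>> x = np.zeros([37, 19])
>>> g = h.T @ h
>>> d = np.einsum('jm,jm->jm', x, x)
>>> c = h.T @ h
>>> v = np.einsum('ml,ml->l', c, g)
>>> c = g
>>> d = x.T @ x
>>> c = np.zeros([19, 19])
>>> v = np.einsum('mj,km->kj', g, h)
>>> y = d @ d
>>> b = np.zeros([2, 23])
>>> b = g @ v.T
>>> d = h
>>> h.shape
(2, 7)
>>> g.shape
(7, 7)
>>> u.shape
()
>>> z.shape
()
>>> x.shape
(37, 19)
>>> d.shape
(2, 7)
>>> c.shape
(19, 19)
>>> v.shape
(2, 7)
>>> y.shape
(19, 19)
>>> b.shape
(7, 2)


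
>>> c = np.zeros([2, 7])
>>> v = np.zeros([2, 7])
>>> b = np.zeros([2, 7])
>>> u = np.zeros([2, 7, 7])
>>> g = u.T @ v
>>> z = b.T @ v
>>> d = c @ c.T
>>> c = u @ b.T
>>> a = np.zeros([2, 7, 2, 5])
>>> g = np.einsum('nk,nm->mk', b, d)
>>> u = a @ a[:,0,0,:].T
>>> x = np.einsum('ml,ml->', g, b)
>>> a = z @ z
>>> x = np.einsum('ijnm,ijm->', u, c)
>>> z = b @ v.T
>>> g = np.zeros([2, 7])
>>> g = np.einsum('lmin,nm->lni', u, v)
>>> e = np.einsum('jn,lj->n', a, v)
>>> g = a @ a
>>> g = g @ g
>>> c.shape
(2, 7, 2)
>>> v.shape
(2, 7)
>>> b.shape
(2, 7)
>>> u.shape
(2, 7, 2, 2)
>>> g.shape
(7, 7)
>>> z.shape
(2, 2)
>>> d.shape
(2, 2)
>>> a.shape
(7, 7)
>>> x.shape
()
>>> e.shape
(7,)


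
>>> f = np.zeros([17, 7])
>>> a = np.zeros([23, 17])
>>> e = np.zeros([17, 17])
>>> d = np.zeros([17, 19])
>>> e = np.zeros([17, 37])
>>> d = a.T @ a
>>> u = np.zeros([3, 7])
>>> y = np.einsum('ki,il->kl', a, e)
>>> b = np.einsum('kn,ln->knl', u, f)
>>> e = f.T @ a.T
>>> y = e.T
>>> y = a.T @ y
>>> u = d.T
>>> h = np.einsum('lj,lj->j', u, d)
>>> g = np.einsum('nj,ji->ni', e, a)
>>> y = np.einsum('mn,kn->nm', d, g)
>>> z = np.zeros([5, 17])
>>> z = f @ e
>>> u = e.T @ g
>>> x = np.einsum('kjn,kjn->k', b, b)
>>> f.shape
(17, 7)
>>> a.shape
(23, 17)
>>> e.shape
(7, 23)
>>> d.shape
(17, 17)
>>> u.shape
(23, 17)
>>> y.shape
(17, 17)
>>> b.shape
(3, 7, 17)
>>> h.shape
(17,)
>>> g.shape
(7, 17)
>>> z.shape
(17, 23)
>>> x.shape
(3,)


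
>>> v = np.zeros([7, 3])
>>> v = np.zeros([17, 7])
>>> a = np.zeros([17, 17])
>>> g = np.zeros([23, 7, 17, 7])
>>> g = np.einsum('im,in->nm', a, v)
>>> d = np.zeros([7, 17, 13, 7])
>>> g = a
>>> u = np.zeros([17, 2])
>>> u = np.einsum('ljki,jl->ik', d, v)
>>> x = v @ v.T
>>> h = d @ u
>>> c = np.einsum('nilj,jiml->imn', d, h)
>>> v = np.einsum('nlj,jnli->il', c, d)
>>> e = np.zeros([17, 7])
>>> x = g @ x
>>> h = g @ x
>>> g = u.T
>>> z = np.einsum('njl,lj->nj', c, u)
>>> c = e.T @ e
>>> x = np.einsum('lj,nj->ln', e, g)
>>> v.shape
(7, 13)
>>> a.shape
(17, 17)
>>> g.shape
(13, 7)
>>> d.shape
(7, 17, 13, 7)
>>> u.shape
(7, 13)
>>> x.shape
(17, 13)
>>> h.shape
(17, 17)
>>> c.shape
(7, 7)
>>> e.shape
(17, 7)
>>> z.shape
(17, 13)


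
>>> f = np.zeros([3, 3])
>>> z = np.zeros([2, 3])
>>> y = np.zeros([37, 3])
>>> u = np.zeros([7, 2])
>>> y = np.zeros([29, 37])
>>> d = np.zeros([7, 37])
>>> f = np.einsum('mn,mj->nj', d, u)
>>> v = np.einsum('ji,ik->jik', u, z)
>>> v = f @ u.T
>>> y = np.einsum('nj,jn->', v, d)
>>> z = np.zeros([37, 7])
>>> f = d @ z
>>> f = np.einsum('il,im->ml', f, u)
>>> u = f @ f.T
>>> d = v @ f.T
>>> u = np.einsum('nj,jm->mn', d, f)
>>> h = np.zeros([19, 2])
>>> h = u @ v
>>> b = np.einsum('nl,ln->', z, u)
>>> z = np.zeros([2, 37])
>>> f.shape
(2, 7)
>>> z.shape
(2, 37)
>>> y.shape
()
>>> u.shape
(7, 37)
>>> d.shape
(37, 2)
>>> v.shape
(37, 7)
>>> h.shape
(7, 7)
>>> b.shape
()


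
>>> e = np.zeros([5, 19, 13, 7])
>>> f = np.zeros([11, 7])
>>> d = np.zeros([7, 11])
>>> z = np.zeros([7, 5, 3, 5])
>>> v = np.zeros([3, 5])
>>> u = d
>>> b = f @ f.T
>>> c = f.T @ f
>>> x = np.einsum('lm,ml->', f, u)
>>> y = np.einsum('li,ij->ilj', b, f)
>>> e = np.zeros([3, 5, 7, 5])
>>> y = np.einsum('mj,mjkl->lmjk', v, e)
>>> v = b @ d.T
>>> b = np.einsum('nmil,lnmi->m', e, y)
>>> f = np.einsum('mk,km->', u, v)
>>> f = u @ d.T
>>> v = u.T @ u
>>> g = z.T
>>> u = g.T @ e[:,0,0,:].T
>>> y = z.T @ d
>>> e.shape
(3, 5, 7, 5)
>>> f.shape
(7, 7)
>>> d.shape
(7, 11)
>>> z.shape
(7, 5, 3, 5)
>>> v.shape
(11, 11)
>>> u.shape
(7, 5, 3, 3)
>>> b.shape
(5,)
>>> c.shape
(7, 7)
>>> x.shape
()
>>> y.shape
(5, 3, 5, 11)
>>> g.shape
(5, 3, 5, 7)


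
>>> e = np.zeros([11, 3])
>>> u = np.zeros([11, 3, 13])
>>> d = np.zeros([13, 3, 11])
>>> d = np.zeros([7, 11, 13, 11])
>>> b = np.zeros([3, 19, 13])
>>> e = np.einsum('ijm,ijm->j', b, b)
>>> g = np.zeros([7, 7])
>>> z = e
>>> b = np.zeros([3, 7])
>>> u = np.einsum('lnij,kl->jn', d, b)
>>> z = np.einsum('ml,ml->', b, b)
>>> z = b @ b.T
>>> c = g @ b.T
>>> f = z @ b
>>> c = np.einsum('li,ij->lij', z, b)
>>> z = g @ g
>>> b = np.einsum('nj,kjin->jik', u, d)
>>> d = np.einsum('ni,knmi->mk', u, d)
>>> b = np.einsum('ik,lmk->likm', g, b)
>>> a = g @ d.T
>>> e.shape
(19,)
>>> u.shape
(11, 11)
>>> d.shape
(13, 7)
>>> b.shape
(11, 7, 7, 13)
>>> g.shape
(7, 7)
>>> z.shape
(7, 7)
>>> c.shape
(3, 3, 7)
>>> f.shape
(3, 7)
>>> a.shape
(7, 13)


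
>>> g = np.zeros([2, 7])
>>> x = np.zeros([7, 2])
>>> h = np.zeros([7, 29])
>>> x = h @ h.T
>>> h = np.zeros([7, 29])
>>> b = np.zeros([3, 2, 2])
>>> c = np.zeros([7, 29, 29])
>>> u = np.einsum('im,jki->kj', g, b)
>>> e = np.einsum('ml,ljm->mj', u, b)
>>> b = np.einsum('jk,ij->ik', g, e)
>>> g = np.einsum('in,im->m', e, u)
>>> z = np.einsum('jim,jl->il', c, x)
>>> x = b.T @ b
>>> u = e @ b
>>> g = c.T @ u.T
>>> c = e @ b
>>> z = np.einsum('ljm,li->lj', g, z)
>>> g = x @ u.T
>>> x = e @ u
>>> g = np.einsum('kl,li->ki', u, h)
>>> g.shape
(2, 29)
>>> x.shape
(2, 7)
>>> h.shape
(7, 29)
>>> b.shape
(2, 7)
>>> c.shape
(2, 7)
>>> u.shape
(2, 7)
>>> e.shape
(2, 2)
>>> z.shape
(29, 29)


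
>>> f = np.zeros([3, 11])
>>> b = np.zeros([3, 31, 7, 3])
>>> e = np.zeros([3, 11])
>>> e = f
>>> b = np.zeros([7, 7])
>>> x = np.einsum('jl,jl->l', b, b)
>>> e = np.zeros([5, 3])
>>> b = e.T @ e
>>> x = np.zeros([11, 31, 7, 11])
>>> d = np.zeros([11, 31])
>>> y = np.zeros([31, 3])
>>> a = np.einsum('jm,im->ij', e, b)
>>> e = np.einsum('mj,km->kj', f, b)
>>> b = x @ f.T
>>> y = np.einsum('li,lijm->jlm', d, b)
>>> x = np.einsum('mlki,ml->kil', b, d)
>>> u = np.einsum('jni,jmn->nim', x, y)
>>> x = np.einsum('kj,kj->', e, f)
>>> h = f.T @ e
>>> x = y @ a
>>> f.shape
(3, 11)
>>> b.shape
(11, 31, 7, 3)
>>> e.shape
(3, 11)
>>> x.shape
(7, 11, 5)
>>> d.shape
(11, 31)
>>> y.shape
(7, 11, 3)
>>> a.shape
(3, 5)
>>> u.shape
(3, 31, 11)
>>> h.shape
(11, 11)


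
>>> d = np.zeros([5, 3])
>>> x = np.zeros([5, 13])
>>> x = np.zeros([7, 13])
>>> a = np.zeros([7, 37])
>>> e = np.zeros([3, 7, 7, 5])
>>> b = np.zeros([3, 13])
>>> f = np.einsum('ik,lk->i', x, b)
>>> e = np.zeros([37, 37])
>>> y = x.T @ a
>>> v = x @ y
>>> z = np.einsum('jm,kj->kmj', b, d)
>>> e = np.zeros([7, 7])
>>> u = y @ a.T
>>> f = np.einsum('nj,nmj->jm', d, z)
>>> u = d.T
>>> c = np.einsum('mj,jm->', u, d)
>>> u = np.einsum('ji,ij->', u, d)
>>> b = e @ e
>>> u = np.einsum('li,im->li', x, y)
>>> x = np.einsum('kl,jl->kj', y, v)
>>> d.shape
(5, 3)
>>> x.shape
(13, 7)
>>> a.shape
(7, 37)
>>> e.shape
(7, 7)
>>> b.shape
(7, 7)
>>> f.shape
(3, 13)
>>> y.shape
(13, 37)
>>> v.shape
(7, 37)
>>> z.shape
(5, 13, 3)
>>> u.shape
(7, 13)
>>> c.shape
()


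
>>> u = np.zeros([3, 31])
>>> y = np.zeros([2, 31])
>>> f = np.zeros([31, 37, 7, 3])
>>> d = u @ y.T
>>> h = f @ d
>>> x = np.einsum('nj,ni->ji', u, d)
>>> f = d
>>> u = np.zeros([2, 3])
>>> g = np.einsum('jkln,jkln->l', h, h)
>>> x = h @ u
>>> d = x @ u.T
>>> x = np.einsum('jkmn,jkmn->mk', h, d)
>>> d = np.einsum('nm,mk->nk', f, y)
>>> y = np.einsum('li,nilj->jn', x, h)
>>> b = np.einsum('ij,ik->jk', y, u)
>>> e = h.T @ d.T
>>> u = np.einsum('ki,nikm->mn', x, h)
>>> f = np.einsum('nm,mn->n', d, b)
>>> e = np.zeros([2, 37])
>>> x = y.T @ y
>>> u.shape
(2, 31)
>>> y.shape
(2, 31)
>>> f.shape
(3,)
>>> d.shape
(3, 31)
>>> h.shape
(31, 37, 7, 2)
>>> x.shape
(31, 31)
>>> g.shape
(7,)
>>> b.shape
(31, 3)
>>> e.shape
(2, 37)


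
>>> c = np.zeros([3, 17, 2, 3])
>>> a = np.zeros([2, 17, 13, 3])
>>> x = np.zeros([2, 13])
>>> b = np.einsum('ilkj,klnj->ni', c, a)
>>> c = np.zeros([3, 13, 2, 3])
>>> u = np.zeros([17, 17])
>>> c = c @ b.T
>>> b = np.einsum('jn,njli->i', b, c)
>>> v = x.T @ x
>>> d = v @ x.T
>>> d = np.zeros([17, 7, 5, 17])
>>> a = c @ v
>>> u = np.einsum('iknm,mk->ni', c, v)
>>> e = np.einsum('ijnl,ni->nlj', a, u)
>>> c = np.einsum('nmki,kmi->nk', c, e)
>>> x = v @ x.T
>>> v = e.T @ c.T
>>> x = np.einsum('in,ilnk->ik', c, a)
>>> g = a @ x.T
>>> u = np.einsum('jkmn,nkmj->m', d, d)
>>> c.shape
(3, 2)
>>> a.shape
(3, 13, 2, 13)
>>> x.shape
(3, 13)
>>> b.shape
(13,)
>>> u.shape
(5,)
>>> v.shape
(13, 13, 3)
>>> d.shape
(17, 7, 5, 17)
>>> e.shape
(2, 13, 13)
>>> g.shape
(3, 13, 2, 3)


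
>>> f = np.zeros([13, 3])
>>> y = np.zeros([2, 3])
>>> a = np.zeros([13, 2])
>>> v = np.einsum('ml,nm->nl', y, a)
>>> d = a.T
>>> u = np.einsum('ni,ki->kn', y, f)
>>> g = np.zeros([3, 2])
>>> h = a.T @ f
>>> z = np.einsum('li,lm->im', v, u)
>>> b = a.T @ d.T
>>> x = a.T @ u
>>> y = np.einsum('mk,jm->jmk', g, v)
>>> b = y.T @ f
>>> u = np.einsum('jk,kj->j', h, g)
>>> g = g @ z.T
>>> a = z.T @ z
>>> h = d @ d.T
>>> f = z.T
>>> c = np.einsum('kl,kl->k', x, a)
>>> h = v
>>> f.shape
(2, 3)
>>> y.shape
(13, 3, 2)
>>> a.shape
(2, 2)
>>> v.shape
(13, 3)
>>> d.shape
(2, 13)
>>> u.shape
(2,)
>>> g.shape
(3, 3)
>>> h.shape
(13, 3)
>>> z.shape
(3, 2)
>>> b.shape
(2, 3, 3)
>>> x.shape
(2, 2)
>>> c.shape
(2,)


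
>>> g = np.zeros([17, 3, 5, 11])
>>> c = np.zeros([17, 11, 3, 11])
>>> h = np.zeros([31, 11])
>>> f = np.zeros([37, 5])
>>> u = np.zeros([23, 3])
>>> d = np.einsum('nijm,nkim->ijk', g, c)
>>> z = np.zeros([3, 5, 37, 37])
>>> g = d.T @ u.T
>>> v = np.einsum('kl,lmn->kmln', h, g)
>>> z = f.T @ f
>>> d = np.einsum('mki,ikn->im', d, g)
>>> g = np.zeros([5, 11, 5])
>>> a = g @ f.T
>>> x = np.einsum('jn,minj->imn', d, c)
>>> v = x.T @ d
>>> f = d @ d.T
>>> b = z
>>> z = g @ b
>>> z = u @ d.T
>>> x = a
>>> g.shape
(5, 11, 5)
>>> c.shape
(17, 11, 3, 11)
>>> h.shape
(31, 11)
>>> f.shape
(11, 11)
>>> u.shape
(23, 3)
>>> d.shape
(11, 3)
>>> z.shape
(23, 11)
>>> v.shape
(3, 17, 3)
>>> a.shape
(5, 11, 37)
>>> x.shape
(5, 11, 37)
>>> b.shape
(5, 5)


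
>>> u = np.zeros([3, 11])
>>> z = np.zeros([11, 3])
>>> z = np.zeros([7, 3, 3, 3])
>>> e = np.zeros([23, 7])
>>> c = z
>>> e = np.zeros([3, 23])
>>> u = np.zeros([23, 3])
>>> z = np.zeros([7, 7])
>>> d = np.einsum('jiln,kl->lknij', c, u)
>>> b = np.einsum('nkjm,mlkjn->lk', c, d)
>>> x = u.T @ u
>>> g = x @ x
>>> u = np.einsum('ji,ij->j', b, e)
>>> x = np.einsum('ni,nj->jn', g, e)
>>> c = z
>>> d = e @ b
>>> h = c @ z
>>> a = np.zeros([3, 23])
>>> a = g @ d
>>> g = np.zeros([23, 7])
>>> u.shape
(23,)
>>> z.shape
(7, 7)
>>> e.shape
(3, 23)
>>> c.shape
(7, 7)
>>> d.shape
(3, 3)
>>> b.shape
(23, 3)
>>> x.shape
(23, 3)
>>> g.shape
(23, 7)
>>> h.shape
(7, 7)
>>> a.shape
(3, 3)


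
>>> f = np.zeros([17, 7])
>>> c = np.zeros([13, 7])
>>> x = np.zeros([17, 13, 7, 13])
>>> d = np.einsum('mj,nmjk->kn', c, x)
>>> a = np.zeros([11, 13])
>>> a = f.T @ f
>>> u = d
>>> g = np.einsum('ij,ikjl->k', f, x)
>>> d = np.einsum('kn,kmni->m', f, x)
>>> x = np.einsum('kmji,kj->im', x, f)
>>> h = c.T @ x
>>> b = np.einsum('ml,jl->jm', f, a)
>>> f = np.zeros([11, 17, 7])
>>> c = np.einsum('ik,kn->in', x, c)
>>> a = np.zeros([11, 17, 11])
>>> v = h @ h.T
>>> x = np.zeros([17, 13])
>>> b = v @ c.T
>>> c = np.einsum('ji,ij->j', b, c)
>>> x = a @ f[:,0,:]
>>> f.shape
(11, 17, 7)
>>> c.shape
(7,)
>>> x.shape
(11, 17, 7)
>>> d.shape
(13,)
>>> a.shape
(11, 17, 11)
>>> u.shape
(13, 17)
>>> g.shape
(13,)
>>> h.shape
(7, 13)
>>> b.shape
(7, 13)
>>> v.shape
(7, 7)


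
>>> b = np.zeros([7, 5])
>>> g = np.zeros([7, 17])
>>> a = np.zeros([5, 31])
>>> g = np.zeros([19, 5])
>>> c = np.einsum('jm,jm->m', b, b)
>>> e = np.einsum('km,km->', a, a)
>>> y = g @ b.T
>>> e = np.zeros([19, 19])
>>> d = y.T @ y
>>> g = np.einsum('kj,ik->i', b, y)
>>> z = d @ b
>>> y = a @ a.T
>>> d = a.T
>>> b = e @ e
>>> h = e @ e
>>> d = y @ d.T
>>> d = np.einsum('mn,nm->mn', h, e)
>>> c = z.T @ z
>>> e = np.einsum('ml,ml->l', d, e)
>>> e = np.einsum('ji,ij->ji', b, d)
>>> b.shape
(19, 19)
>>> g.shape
(19,)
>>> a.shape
(5, 31)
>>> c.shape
(5, 5)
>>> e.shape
(19, 19)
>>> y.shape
(5, 5)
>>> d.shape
(19, 19)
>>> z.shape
(7, 5)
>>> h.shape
(19, 19)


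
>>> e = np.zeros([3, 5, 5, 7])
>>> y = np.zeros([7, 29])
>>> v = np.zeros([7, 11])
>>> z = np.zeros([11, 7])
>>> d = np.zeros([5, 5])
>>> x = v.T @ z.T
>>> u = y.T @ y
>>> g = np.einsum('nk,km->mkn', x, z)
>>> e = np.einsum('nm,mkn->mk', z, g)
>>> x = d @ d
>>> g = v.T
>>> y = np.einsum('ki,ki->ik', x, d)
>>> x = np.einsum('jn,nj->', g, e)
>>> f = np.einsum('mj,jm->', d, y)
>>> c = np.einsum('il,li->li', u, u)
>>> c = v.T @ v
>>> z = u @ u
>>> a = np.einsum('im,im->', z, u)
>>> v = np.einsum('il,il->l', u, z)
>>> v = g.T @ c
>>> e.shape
(7, 11)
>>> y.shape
(5, 5)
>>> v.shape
(7, 11)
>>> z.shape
(29, 29)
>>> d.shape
(5, 5)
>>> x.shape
()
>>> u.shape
(29, 29)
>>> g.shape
(11, 7)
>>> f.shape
()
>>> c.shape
(11, 11)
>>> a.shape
()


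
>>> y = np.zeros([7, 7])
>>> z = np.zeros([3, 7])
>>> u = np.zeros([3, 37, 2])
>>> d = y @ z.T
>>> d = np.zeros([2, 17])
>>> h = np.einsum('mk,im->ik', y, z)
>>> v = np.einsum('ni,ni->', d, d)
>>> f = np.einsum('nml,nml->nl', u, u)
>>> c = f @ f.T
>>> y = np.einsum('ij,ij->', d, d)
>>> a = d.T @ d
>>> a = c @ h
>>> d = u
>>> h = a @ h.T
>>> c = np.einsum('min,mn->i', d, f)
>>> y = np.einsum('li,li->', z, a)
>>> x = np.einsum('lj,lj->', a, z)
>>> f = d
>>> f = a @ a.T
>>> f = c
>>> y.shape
()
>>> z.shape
(3, 7)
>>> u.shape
(3, 37, 2)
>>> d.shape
(3, 37, 2)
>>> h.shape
(3, 3)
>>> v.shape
()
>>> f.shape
(37,)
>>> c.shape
(37,)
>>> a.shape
(3, 7)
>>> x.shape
()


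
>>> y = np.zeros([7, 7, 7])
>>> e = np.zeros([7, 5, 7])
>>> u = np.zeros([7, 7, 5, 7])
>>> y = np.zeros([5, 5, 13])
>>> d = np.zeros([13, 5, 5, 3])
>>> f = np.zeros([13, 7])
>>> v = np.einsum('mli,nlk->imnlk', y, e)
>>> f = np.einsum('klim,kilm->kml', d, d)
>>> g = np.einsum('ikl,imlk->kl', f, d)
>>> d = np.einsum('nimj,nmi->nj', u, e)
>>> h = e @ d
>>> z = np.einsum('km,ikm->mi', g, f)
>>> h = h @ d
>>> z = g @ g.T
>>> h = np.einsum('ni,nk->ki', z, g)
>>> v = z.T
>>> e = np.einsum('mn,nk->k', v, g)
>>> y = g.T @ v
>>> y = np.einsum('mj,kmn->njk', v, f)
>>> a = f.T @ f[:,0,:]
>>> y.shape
(5, 3, 13)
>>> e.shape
(5,)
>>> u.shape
(7, 7, 5, 7)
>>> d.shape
(7, 7)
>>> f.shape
(13, 3, 5)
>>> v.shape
(3, 3)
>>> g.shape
(3, 5)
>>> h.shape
(5, 3)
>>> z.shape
(3, 3)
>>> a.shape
(5, 3, 5)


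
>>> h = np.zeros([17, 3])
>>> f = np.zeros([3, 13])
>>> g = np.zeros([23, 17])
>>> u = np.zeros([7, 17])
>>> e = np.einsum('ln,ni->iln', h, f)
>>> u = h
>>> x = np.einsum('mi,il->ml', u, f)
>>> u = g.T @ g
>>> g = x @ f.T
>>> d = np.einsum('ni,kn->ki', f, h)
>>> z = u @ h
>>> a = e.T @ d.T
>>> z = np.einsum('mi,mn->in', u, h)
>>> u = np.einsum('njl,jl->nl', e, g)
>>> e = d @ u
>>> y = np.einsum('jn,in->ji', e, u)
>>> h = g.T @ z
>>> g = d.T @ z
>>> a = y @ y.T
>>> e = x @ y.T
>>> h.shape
(3, 3)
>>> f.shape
(3, 13)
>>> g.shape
(13, 3)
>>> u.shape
(13, 3)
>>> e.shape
(17, 17)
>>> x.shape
(17, 13)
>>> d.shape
(17, 13)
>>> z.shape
(17, 3)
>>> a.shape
(17, 17)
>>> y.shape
(17, 13)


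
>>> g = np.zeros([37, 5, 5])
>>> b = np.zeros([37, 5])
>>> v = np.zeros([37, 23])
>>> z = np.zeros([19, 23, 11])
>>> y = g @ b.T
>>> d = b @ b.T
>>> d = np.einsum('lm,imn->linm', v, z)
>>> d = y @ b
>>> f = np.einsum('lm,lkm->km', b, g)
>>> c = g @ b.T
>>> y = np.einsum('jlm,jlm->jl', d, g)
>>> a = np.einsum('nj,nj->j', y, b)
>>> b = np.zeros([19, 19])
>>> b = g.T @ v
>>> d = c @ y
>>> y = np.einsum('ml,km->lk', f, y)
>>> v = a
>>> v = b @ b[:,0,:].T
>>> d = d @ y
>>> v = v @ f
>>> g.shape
(37, 5, 5)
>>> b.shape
(5, 5, 23)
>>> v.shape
(5, 5, 5)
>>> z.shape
(19, 23, 11)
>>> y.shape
(5, 37)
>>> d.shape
(37, 5, 37)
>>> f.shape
(5, 5)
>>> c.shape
(37, 5, 37)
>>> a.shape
(5,)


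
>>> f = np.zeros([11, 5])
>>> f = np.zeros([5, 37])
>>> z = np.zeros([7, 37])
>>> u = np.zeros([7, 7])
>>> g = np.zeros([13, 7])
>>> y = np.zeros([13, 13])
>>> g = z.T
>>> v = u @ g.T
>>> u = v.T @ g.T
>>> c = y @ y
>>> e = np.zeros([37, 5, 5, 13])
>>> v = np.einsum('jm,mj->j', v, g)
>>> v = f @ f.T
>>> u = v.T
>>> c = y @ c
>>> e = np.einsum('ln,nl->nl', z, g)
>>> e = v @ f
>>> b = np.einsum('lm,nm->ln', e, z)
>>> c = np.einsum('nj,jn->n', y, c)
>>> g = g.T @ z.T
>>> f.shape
(5, 37)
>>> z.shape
(7, 37)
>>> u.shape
(5, 5)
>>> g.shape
(7, 7)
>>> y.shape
(13, 13)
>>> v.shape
(5, 5)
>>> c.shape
(13,)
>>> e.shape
(5, 37)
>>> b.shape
(5, 7)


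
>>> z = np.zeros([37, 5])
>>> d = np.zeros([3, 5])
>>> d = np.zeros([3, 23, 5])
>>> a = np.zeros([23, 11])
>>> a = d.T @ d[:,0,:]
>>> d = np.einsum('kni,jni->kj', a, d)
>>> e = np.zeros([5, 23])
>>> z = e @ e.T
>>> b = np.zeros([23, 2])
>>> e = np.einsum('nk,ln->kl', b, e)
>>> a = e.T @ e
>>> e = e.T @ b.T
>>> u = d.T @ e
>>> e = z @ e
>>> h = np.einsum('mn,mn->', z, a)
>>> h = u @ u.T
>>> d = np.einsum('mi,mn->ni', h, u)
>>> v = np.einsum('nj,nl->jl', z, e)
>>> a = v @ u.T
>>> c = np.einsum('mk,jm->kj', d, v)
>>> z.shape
(5, 5)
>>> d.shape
(23, 3)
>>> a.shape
(5, 3)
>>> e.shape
(5, 23)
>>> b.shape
(23, 2)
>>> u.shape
(3, 23)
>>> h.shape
(3, 3)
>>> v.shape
(5, 23)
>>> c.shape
(3, 5)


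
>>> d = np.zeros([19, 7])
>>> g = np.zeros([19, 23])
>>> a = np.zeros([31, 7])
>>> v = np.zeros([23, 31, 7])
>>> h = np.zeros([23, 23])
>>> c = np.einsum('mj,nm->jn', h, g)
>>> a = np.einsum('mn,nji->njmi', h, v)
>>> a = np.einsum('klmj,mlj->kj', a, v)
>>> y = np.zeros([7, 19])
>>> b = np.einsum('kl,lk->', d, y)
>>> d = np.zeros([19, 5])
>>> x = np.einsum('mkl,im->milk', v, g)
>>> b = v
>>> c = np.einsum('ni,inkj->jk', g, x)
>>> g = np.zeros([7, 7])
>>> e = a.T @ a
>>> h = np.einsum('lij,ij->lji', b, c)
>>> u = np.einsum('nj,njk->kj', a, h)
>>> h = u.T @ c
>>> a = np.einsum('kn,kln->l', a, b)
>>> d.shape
(19, 5)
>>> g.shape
(7, 7)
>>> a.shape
(31,)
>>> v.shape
(23, 31, 7)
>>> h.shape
(7, 7)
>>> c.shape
(31, 7)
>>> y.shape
(7, 19)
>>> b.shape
(23, 31, 7)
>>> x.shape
(23, 19, 7, 31)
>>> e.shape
(7, 7)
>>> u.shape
(31, 7)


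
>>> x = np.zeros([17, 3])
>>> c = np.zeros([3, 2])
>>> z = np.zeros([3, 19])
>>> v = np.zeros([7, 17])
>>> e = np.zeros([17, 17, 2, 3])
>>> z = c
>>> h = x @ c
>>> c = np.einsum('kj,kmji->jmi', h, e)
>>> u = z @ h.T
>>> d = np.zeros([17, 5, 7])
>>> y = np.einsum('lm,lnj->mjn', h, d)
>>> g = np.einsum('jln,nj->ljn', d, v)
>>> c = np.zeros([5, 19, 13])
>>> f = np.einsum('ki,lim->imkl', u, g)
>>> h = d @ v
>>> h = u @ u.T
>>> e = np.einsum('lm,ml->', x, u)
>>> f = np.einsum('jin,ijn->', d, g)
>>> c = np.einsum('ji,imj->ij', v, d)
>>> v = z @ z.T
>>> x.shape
(17, 3)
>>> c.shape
(17, 7)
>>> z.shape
(3, 2)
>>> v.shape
(3, 3)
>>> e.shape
()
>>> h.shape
(3, 3)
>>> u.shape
(3, 17)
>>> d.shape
(17, 5, 7)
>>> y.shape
(2, 7, 5)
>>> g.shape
(5, 17, 7)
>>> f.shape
()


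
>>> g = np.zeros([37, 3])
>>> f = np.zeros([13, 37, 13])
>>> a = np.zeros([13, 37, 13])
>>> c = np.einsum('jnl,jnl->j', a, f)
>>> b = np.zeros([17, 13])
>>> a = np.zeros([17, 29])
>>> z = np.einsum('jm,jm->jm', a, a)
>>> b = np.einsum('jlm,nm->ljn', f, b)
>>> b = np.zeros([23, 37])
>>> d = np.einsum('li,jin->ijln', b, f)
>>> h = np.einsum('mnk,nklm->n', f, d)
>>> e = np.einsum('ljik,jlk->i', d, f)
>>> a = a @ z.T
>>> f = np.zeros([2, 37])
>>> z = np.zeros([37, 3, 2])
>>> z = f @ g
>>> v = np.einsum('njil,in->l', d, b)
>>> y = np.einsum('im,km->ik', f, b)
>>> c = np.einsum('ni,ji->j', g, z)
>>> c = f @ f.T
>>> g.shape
(37, 3)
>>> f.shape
(2, 37)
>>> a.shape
(17, 17)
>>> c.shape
(2, 2)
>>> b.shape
(23, 37)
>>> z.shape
(2, 3)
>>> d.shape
(37, 13, 23, 13)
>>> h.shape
(37,)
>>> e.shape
(23,)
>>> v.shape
(13,)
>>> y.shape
(2, 23)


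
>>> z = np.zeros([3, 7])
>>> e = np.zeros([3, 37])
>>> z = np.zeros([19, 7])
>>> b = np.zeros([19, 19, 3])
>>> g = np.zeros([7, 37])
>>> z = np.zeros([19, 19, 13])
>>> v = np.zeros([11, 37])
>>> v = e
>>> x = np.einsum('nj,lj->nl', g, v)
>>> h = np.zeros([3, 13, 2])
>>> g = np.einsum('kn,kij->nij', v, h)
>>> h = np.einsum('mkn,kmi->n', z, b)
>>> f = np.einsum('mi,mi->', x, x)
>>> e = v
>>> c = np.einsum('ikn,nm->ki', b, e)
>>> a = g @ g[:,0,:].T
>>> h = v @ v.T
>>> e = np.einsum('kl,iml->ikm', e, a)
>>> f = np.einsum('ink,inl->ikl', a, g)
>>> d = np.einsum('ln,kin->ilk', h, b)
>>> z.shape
(19, 19, 13)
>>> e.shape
(37, 3, 13)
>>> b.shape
(19, 19, 3)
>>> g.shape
(37, 13, 2)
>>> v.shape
(3, 37)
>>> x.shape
(7, 3)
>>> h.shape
(3, 3)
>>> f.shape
(37, 37, 2)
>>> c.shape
(19, 19)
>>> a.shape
(37, 13, 37)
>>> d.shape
(19, 3, 19)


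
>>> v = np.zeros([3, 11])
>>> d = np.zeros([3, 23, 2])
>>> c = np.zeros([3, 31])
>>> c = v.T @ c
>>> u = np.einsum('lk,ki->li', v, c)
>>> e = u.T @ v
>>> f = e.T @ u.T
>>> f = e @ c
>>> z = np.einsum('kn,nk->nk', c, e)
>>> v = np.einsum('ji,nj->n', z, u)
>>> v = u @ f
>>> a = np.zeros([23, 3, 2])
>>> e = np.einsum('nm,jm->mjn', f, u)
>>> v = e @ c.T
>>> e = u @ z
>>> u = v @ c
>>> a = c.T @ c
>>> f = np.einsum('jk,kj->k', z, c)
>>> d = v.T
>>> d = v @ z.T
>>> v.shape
(31, 3, 11)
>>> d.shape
(31, 3, 31)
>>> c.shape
(11, 31)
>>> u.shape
(31, 3, 31)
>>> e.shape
(3, 11)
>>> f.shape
(11,)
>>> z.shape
(31, 11)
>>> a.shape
(31, 31)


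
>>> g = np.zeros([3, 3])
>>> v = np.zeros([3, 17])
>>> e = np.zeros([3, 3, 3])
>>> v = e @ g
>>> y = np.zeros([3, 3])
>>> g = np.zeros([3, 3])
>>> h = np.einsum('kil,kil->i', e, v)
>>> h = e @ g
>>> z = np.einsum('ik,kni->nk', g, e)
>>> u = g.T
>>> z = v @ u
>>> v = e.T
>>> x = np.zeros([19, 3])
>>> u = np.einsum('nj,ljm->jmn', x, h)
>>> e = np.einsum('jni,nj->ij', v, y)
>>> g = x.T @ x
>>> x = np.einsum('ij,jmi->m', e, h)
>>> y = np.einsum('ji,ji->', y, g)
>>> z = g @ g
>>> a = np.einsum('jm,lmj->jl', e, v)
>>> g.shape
(3, 3)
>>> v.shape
(3, 3, 3)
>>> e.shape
(3, 3)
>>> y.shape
()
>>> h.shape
(3, 3, 3)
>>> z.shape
(3, 3)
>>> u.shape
(3, 3, 19)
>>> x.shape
(3,)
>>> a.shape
(3, 3)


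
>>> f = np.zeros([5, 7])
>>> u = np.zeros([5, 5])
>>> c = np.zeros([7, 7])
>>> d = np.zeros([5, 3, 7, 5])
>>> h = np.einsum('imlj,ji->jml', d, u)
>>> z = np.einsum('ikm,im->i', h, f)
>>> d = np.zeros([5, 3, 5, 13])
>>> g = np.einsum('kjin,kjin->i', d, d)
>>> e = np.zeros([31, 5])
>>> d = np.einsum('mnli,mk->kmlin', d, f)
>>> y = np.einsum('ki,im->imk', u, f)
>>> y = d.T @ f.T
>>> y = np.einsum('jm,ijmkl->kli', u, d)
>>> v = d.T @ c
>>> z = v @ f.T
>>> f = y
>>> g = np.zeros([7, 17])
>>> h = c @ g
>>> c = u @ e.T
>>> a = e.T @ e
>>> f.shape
(13, 3, 7)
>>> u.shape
(5, 5)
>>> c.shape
(5, 31)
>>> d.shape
(7, 5, 5, 13, 3)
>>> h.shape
(7, 17)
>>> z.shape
(3, 13, 5, 5, 5)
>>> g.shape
(7, 17)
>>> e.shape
(31, 5)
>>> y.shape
(13, 3, 7)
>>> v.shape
(3, 13, 5, 5, 7)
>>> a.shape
(5, 5)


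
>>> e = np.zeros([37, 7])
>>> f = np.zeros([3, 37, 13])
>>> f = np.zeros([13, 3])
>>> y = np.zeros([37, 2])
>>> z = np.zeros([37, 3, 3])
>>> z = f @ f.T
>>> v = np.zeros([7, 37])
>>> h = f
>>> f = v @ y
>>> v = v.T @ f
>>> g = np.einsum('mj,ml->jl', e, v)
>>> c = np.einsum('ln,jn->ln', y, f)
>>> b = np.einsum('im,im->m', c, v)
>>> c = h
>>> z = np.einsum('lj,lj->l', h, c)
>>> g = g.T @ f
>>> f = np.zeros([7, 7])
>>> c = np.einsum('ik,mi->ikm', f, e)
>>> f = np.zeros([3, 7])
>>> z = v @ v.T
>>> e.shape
(37, 7)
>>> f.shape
(3, 7)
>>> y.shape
(37, 2)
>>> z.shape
(37, 37)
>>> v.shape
(37, 2)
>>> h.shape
(13, 3)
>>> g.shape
(2, 2)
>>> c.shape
(7, 7, 37)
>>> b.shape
(2,)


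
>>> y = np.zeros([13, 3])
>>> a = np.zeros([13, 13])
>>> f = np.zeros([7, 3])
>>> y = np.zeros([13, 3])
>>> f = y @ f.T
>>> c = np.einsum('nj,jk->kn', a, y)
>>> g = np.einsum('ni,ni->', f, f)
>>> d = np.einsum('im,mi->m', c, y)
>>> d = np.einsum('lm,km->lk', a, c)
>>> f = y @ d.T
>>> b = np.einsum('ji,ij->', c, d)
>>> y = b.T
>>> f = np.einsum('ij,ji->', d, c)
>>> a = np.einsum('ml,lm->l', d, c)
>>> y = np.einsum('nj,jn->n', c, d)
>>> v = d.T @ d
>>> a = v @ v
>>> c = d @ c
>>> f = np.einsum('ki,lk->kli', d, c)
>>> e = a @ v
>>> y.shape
(3,)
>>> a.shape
(3, 3)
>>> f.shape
(13, 13, 3)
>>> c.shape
(13, 13)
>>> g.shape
()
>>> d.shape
(13, 3)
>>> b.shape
()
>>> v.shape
(3, 3)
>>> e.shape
(3, 3)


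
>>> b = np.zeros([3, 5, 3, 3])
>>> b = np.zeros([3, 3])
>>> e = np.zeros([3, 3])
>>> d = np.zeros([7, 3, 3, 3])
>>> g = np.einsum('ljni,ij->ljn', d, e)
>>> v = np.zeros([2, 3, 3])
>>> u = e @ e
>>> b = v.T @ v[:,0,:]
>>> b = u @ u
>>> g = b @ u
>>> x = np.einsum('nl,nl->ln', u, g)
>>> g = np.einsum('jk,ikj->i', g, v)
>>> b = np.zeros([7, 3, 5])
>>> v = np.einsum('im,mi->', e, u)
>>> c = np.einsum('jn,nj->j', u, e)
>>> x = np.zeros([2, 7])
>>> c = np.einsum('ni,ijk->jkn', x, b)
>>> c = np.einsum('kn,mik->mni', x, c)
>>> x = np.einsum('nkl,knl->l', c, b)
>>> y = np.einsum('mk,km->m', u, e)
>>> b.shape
(7, 3, 5)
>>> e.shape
(3, 3)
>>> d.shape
(7, 3, 3, 3)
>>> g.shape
(2,)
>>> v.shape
()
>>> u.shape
(3, 3)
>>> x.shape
(5,)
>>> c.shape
(3, 7, 5)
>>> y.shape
(3,)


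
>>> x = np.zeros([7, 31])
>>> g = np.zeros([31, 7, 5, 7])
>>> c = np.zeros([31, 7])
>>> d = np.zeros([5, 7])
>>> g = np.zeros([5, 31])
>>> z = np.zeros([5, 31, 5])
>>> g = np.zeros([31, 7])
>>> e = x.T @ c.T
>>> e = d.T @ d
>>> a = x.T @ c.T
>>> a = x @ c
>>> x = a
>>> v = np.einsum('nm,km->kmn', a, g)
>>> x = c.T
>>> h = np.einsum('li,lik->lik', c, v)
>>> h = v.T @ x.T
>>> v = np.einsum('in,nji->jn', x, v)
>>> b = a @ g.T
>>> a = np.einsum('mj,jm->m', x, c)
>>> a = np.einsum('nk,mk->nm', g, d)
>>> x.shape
(7, 31)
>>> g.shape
(31, 7)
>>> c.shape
(31, 7)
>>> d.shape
(5, 7)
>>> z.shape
(5, 31, 5)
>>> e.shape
(7, 7)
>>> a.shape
(31, 5)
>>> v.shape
(7, 31)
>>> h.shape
(7, 7, 7)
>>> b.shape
(7, 31)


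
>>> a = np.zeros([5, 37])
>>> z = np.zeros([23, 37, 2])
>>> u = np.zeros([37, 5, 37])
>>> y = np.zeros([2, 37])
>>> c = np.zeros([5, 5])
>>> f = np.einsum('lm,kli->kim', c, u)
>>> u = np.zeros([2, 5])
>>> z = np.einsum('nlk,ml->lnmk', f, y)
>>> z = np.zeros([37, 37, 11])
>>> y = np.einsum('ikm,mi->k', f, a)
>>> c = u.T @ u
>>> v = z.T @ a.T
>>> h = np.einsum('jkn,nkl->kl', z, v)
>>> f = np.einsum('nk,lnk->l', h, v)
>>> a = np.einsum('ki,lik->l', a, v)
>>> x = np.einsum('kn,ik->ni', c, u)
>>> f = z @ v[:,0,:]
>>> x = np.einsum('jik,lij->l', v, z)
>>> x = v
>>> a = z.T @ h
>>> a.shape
(11, 37, 5)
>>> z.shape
(37, 37, 11)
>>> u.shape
(2, 5)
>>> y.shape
(37,)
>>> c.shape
(5, 5)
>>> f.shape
(37, 37, 5)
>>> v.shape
(11, 37, 5)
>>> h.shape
(37, 5)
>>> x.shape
(11, 37, 5)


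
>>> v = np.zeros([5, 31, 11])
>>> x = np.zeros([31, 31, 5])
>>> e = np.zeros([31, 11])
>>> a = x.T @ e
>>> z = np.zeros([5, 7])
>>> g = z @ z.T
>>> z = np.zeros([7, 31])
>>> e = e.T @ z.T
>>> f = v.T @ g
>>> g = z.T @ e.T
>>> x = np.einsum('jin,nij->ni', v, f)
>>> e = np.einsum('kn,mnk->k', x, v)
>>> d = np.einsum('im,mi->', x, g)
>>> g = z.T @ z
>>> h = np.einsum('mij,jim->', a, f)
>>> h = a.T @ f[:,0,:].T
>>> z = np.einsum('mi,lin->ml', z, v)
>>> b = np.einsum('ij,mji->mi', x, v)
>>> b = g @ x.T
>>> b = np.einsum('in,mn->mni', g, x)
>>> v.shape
(5, 31, 11)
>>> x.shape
(11, 31)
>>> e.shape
(11,)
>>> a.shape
(5, 31, 11)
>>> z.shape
(7, 5)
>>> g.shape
(31, 31)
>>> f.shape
(11, 31, 5)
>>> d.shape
()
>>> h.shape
(11, 31, 11)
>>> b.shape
(11, 31, 31)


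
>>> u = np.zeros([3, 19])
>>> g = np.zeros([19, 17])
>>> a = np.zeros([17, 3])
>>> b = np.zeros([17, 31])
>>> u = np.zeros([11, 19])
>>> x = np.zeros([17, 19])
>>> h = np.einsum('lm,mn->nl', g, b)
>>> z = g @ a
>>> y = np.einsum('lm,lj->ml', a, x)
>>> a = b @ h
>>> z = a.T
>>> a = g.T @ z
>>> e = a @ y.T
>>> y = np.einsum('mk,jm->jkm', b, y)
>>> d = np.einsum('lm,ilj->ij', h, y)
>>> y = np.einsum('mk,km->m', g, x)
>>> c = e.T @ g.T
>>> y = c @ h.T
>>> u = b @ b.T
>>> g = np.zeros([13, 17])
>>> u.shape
(17, 17)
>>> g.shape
(13, 17)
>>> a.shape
(17, 17)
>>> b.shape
(17, 31)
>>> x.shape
(17, 19)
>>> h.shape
(31, 19)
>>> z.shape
(19, 17)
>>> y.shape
(3, 31)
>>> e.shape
(17, 3)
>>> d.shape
(3, 17)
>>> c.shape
(3, 19)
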